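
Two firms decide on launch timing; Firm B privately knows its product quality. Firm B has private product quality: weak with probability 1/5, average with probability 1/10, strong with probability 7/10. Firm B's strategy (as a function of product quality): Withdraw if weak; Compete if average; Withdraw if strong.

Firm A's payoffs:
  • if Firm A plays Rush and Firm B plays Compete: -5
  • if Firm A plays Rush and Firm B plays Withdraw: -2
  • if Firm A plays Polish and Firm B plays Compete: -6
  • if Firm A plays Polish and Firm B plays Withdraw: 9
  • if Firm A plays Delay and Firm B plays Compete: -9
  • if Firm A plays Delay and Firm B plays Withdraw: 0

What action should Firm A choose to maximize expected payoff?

E[Rush] = 1/5·(-2) + 1/10·(-5) + 7/10·(-2) = -23/10
E[Polish] = 1/5·(9) + 1/10·(-6) + 7/10·(9) = 15/2
E[Delay] = 1/5·(0) + 1/10·(-9) + 7/10·(0) = -9/10
Best response: Polish (15/2 is the largest).

Polish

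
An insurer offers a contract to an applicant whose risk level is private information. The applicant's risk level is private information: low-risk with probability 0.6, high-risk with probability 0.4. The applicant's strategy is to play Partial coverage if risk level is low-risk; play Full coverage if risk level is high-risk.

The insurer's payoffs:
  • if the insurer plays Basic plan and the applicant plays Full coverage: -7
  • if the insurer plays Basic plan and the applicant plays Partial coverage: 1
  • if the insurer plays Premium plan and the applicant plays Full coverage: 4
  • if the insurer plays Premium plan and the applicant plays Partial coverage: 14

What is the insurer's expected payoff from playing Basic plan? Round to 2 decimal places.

-2.20

Take the expectation over the applicant's risk level, weighting each type's action by its prior probability.
E[Basic plan] = 0.6·1 + 0.4·(-7) = 0.6 + (-2.8) = -2.2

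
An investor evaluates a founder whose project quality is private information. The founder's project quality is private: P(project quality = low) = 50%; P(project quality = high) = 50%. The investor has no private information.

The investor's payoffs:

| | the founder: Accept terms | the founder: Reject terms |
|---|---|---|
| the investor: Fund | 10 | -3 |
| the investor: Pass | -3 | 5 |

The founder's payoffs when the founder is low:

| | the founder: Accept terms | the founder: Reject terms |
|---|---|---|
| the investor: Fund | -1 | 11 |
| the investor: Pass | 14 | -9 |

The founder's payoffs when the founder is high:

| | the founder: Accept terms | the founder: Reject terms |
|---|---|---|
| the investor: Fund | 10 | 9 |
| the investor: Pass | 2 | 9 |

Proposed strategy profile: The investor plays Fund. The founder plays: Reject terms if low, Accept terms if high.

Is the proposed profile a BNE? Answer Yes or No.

The investor plays Fund: E[Fund] = 0.5·(-3) + 0.5·(10) = 3.5; E[Pass] = 1. Best-responding. ✓
The founder (project quality low), facing Fund: Accept terms gives -1, Reject terms gives 11. Proposed Reject terms is best. ✓
The founder (project quality high), facing Fund: Accept terms gives 10, Reject terms gives 9. Proposed Accept terms is best. ✓

Yes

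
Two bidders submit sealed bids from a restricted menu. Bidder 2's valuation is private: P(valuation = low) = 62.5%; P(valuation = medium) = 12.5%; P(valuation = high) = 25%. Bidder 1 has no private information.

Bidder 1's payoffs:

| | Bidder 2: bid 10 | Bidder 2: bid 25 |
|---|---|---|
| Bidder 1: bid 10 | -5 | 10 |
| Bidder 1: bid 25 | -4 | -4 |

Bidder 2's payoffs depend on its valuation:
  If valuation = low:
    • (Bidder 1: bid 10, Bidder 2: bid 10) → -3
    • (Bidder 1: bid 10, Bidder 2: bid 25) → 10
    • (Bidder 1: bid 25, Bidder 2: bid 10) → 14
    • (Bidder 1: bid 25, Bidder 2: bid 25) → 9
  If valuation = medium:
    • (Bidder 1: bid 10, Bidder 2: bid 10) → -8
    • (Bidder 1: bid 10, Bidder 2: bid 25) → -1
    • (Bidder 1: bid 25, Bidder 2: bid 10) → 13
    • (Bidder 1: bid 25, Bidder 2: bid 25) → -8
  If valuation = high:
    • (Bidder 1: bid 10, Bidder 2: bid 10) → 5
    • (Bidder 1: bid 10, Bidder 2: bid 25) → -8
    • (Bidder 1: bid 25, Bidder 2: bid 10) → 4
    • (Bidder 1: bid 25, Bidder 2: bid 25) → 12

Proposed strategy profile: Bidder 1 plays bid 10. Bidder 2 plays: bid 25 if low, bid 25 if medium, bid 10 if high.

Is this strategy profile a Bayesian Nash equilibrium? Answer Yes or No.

Yes

A profile is a BNE iff every type of every player is best-responding given beliefs about the other side.
Bidder 1 plays bid 10: E[bid 10] = 0.625·(10) + 0.125·(10) + 0.25·(-5) = 6.25; E[bid 25] = -4. Best-responding. ✓
Bidder 2 (valuation low), facing bid 10: bid 10 gives -3, bid 25 gives 10. Proposed bid 25 is best. ✓
Bidder 2 (valuation medium), facing bid 10: bid 10 gives -8, bid 25 gives -1. Proposed bid 25 is best. ✓
Bidder 2 (valuation high), facing bid 10: bid 10 gives 5, bid 25 gives -8. Proposed bid 10 is best. ✓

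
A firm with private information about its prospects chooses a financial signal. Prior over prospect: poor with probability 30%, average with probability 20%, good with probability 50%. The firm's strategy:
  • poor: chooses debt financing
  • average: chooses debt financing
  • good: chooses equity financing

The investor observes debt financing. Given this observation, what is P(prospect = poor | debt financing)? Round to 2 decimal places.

0.60

P(debt financing) = 0.3·1 + 0.2·1 + 0.5·0 = 0.5
P(poor | debt financing) = (0.3·1) / 0.5 = 0.3 / 0.5 = 0.6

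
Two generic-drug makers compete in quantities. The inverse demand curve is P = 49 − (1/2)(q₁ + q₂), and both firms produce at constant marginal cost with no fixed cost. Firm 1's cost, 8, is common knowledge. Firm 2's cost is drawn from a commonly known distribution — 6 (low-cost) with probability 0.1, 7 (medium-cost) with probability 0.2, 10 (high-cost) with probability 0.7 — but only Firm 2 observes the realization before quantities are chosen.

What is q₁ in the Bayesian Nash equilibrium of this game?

28

Type-c best response for Firm 2: q₂(c) = (49 − c) − q₁/2.
Firm 1 maximizes expected profit; its first-order condition is 49 − q₁ − (1/2)E[q₂] − 8 = 0.
Substituting E[q₂] and solving: E[c₂] = 9, so q₁ = (49 − 2·8 + 9)/(3/2) = 28.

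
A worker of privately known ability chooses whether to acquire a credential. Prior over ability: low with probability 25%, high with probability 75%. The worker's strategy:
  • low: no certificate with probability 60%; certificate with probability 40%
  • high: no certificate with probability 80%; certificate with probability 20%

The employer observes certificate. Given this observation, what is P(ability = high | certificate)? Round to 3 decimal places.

0.600

Apply Bayes' rule using the sender's strategy as the likelihood.
P(certificate) = 0.25·0.4 + 0.75·0.2 = 0.25
P(high | certificate) = (0.75·0.2) / 0.25 = 0.15 / 0.25 = 0.6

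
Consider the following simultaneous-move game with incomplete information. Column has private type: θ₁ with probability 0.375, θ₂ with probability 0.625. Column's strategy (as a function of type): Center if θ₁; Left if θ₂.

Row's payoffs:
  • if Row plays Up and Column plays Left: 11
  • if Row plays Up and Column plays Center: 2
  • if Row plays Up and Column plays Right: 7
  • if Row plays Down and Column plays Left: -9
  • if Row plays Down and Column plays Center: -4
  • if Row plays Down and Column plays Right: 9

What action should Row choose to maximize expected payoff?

Up

Compute Row's expected payoff for each action, taking the expectation over Column's type.
E[Up] = 0.375·(2) + 0.625·(11) = 7.625
E[Down] = 0.375·(-4) + 0.625·(-9) = -7.125
Best response: Up (7.625 is the largest).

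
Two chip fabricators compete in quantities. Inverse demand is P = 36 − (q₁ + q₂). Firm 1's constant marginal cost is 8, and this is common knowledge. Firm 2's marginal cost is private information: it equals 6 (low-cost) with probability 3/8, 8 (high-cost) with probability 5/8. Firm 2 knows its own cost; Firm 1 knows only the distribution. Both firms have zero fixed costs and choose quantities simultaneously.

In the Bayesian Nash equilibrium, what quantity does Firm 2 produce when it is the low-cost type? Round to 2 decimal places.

Type-c best response for Firm 2: q₂(c) = (36 − c)/2 − q₁/2.
Firm 1 maximizes expected profit; its first-order condition is 36 − 2q₁ − E[q₂] − 8 = 0.
Substituting E[q₂] and solving: E[c₂] = 7.25, so q₁ = (36 − 2·8 + 7.25)/3 = 9.08333.
q₂(low-cost) = (36 − 6 − 9.08333)/2 = 10.4583.

10.46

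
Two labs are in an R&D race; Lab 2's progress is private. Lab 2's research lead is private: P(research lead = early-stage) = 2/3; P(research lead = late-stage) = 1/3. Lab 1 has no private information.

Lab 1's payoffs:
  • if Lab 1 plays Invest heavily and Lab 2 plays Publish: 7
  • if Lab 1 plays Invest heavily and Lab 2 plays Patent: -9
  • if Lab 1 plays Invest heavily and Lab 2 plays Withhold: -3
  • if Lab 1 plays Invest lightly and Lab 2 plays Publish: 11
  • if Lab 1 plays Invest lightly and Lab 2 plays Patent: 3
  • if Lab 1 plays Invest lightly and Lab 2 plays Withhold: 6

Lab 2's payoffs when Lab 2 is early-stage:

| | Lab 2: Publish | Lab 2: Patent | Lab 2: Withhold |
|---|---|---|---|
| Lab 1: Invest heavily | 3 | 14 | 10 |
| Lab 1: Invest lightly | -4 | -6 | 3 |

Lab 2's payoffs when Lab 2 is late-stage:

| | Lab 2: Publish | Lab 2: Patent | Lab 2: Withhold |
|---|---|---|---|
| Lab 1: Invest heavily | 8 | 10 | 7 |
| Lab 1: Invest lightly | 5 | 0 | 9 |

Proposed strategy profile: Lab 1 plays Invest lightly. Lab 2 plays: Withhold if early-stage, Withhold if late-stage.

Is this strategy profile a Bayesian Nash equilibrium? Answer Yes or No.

Yes

A profile is a BNE iff every type of every player is best-responding given beliefs about the other side.
Lab 1 plays Invest lightly: E[Invest lightly] = 2/3·(6) + 1/3·(6) = 6; E[Invest heavily] = -3. Best-responding. ✓
Lab 2 (research lead early-stage), facing Invest lightly: Publish gives -4, Patent gives -6, Withhold gives 3. Proposed Withhold is best. ✓
Lab 2 (research lead late-stage), facing Invest lightly: Publish gives 5, Patent gives 0, Withhold gives 9. Proposed Withhold is best. ✓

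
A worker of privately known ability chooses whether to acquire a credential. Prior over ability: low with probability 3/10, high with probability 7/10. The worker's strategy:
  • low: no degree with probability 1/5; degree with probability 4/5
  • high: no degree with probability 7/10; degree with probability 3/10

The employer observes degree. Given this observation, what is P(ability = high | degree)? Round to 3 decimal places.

Apply Bayes' rule using the sender's strategy as the likelihood.
P(degree) = (3/10)·(4/5) + (7/10)·(3/10) = 9/20
P(high | degree) = ((7/10)·(3/10)) / (9/20) = (21/100) / (9/20) = 7/15

0.467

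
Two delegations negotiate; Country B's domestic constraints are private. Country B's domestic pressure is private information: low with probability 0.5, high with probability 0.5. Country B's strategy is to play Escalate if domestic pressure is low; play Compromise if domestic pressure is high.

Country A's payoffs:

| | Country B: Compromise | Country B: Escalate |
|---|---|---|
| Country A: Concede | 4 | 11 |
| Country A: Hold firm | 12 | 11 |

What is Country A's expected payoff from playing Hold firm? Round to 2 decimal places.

Take the expectation over Country B's domestic pressure, weighting each type's action by its prior probability.
E[Hold firm] = 0.5·11 + 0.5·12 = 5.5 + 6 = 11.5

11.50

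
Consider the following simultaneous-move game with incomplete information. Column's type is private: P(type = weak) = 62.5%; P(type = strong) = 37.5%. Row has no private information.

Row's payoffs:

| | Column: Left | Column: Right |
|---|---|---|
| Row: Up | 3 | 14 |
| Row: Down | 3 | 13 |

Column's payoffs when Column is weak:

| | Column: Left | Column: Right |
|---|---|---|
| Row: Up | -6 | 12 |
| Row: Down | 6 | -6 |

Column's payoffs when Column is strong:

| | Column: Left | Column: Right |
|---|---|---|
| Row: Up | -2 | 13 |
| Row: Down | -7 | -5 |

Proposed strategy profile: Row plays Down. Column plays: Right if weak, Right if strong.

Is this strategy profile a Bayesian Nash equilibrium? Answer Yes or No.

No

Row plays Down: E[Down] = 0.625·(13) + 0.375·(13) = 13; E[Up] = 14. Not best-responding. ✗
Column (type weak), facing Down: Left gives 6, Right gives -6. Proposed Right is not best — profitable deviation exists. ✗
Column (type strong), facing Down: Left gives -7, Right gives -5. Proposed Right is best. ✓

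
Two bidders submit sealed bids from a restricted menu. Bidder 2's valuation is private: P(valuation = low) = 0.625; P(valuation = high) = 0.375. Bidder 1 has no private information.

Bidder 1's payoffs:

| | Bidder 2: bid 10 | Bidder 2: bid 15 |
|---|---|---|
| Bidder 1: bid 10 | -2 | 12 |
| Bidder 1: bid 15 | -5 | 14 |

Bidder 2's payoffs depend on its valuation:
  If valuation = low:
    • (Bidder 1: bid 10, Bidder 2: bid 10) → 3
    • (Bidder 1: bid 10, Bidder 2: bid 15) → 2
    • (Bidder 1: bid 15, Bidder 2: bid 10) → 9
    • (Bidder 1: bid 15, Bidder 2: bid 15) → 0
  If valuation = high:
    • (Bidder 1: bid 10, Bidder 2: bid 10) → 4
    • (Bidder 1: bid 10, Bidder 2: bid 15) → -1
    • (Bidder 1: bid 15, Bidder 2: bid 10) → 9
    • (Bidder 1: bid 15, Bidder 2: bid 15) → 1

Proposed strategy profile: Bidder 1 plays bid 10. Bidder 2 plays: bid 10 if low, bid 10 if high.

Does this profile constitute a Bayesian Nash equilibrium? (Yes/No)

Yes

Bidder 1 plays bid 10: E[bid 10] = 0.625·(-2) + 0.375·(-2) = -2; E[bid 15] = -5. Best-responding. ✓
Bidder 2 (valuation low), facing bid 10: bid 10 gives 3, bid 15 gives 2. Proposed bid 10 is best. ✓
Bidder 2 (valuation high), facing bid 10: bid 10 gives 4, bid 15 gives -1. Proposed bid 10 is best. ✓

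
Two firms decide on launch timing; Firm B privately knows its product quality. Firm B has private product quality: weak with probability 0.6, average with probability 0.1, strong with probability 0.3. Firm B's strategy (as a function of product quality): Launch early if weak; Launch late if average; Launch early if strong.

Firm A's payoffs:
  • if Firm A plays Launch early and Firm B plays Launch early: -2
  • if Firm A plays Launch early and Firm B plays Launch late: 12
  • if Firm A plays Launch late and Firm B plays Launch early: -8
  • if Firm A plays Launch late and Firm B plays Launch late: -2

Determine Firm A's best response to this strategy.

E[Launch early] = 0.6·(-2) + 0.1·(12) + 0.3·(-2) = -0.6
E[Launch late] = 0.6·(-8) + 0.1·(-2) + 0.3·(-8) = -7.4
Best response: Launch early (-0.6 is the largest).

Launch early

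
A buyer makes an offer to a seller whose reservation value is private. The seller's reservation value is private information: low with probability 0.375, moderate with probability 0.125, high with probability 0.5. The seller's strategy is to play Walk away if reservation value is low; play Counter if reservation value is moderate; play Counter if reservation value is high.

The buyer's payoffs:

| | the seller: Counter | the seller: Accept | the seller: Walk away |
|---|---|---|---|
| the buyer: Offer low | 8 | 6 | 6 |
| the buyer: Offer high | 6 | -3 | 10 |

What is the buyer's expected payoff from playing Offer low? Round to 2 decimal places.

Take the expectation over the seller's reservation value, weighting each type's action by its prior probability.
E[Offer low] = 0.375·6 + 0.125·8 + 0.5·8 = 2.25 + 1 + 4 = 7.25

7.25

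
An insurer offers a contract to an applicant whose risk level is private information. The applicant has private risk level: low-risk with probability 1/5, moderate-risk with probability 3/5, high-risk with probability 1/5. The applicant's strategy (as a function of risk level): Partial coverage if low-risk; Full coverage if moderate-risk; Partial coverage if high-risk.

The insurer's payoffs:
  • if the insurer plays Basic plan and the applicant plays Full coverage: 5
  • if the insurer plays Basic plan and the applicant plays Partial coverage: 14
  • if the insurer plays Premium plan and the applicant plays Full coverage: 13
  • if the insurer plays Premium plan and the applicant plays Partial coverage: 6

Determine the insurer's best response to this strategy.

Premium plan

E[Basic plan] = 1/5·(14) + 3/5·(5) + 1/5·(14) = 43/5
E[Premium plan] = 1/5·(6) + 3/5·(13) + 1/5·(6) = 51/5
Best response: Premium plan (51/5 is the largest).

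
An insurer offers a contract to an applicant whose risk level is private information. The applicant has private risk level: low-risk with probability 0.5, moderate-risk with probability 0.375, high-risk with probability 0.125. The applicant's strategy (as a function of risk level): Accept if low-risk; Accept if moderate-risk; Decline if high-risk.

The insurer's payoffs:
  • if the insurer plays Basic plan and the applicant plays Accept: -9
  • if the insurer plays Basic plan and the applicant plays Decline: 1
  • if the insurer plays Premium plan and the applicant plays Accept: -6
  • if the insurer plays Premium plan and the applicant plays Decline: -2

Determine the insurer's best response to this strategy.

Compute the insurer's expected payoff for each action, taking the expectation over the applicant's type.
E[Basic plan] = 0.5·(-9) + 0.375·(-9) + 0.125·(1) = -7.75
E[Premium plan] = 0.5·(-6) + 0.375·(-6) + 0.125·(-2) = -5.5
Best response: Premium plan (-5.5 is the largest).

Premium plan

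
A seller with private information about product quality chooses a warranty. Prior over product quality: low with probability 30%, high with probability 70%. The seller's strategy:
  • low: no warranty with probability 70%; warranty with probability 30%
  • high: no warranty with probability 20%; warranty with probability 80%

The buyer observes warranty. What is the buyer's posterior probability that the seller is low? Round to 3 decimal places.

P(warranty) = 0.3·0.3 + 0.7·0.8 = 0.65
P(low | warranty) = (0.3·0.3) / 0.65 = 0.09 / 0.65 = 0.138462

0.138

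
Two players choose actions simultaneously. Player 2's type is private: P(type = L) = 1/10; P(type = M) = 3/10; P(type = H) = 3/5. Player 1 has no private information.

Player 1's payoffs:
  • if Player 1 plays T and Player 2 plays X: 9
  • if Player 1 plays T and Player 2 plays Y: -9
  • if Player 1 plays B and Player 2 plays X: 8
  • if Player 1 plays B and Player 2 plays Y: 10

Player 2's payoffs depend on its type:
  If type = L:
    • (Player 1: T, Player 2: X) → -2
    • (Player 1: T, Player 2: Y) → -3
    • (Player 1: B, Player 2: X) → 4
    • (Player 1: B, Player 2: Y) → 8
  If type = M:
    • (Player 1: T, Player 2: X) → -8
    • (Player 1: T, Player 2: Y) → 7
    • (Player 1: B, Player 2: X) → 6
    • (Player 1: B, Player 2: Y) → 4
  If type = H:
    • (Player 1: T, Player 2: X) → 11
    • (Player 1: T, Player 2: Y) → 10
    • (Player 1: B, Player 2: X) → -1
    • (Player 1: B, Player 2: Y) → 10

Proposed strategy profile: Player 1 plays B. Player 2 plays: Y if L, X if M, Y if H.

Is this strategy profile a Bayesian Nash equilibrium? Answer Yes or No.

Yes

Player 1 plays B: E[B] = 1/10·(10) + 3/10·(8) + 3/5·(10) = 47/5; E[T] = -18/5. Best-responding. ✓
Player 2 (type L), facing B: X gives 4, Y gives 8. Proposed Y is best. ✓
Player 2 (type M), facing B: X gives 6, Y gives 4. Proposed X is best. ✓
Player 2 (type H), facing B: X gives -1, Y gives 10. Proposed Y is best. ✓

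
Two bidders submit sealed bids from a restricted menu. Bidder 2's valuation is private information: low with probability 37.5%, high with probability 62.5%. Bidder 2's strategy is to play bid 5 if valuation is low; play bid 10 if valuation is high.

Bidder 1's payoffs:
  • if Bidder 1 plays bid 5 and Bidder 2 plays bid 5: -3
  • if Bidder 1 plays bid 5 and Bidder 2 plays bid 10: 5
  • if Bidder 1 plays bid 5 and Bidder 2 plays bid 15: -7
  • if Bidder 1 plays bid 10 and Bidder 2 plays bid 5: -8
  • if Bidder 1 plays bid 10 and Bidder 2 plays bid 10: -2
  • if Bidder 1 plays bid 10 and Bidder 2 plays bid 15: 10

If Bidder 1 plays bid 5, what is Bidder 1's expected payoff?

2

Take the expectation over Bidder 2's valuation, weighting each type's action by its prior probability.
E[bid 5] = 0.375·(-3) + 0.625·5 = (-1.125) + 3.125 = 2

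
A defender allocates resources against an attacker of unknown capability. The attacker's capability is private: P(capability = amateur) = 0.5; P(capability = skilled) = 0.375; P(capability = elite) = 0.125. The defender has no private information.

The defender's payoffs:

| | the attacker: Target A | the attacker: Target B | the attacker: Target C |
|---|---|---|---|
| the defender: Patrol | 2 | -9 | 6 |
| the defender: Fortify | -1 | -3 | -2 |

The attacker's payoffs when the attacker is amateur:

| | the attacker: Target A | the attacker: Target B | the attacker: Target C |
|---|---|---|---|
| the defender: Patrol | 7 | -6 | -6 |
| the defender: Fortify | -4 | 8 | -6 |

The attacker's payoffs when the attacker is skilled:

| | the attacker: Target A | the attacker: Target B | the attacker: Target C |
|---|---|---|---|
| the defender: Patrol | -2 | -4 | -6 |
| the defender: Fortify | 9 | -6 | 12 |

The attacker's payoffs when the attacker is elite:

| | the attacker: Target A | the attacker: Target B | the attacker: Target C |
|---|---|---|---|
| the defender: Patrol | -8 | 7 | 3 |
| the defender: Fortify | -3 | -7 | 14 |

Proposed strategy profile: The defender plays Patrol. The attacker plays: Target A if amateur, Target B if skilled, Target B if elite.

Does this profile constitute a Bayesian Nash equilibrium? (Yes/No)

No

A profile is a BNE iff every type of every player is best-responding given beliefs about the other side.
The defender plays Patrol: E[Patrol] = 0.5·(2) + 0.375·(-9) + 0.125·(-9) = -3.5; E[Fortify] = -2. Not best-responding. ✗
The attacker (capability amateur), facing Patrol: Target A gives 7, Target B gives -6, Target C gives -6. Proposed Target A is best. ✓
The attacker (capability skilled), facing Patrol: Target A gives -2, Target B gives -4, Target C gives -6. Proposed Target B is not best — profitable deviation exists. ✗
The attacker (capability elite), facing Patrol: Target A gives -8, Target B gives 7, Target C gives 3. Proposed Target B is best. ✓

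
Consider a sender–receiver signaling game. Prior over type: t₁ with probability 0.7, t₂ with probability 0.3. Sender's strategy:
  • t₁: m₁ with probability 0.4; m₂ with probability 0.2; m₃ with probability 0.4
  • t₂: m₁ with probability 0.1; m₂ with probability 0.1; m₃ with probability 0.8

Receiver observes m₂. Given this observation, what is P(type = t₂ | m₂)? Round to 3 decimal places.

P(m₂) = 0.7·0.2 + 0.3·0.1 = 0.17
P(t₂ | m₂) = (0.3·0.1) / 0.17 = 0.03 / 0.17 = 0.176471

0.176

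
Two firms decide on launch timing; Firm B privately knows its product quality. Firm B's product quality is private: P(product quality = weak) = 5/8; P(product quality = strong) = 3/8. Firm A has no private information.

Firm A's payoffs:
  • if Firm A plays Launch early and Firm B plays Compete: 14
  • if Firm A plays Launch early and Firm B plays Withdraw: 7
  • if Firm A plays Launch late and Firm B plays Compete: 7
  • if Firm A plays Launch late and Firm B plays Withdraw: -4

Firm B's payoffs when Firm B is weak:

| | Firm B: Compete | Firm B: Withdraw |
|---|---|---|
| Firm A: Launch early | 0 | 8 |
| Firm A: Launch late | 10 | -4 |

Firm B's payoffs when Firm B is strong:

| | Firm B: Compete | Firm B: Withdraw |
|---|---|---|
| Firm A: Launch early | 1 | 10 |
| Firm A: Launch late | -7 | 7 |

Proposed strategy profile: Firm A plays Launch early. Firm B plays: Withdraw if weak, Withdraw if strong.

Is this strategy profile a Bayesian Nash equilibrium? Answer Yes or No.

Yes

A profile is a BNE iff every type of every player is best-responding given beliefs about the other side.
Firm A plays Launch early: E[Launch early] = 5/8·(7) + 3/8·(7) = 7; E[Launch late] = -4. Best-responding. ✓
Firm B (product quality weak), facing Launch early: Compete gives 0, Withdraw gives 8. Proposed Withdraw is best. ✓
Firm B (product quality strong), facing Launch early: Compete gives 1, Withdraw gives 10. Proposed Withdraw is best. ✓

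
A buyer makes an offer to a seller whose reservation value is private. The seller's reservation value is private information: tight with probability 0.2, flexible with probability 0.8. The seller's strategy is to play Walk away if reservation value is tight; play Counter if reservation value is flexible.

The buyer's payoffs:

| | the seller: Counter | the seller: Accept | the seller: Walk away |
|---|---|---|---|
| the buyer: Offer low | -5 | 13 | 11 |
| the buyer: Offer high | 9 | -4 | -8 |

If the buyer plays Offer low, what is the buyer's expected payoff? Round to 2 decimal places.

-1.80

Take the expectation over the seller's reservation value, weighting each type's action by its prior probability.
E[Offer low] = 0.2·11 + 0.8·(-5) = 2.2 + (-4) = -1.8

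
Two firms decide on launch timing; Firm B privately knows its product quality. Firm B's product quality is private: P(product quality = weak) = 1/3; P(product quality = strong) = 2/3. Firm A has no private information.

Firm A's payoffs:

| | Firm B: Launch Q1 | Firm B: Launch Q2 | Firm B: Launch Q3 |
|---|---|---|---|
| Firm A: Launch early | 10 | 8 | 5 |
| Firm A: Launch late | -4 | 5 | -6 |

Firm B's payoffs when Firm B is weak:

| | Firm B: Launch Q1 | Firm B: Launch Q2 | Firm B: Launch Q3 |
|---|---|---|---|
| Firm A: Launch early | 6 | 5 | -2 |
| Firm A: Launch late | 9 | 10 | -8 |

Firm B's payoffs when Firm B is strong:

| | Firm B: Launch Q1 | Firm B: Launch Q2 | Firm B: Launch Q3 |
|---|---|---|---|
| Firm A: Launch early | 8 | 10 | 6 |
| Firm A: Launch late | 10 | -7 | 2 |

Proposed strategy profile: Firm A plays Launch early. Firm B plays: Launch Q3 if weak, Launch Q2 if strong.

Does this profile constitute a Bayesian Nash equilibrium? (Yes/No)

No

Firm A plays Launch early: E[Launch early] = 1/3·(5) + 2/3·(8) = 7; E[Launch late] = 4/3. Best-responding. ✓
Firm B (product quality weak), facing Launch early: Launch Q1 gives 6, Launch Q2 gives 5, Launch Q3 gives -2. Proposed Launch Q3 is not best — profitable deviation exists. ✗
Firm B (product quality strong), facing Launch early: Launch Q1 gives 8, Launch Q2 gives 10, Launch Q3 gives 6. Proposed Launch Q2 is best. ✓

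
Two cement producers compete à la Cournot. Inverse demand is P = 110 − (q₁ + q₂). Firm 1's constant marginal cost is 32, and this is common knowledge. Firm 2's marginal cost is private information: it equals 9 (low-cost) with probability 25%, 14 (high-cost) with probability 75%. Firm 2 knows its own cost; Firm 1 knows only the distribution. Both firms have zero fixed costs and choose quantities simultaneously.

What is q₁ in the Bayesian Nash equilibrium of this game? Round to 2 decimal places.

19.58

Firm 2 with cost c maximizes (110 − (q₁+q₂) − c)·q₂, giving q₂(c) = (110 − c − q₁)/2.
E[c₂] = 0.25·9 + 0.75·14 = 12.75
Firm 1's FOC against E[q₂] yields q₁ = (110 − 2·32 + E[c₂])/3 = (110 − 64 + 12.75)/3 = 19.5833.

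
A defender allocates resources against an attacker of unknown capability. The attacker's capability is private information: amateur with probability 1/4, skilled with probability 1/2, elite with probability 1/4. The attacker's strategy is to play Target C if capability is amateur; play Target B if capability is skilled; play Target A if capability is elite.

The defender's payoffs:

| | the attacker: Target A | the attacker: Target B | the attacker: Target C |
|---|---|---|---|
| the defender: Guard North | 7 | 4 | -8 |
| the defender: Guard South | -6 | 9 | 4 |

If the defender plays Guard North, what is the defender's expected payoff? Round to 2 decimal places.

Take the expectation over the attacker's capability, weighting each type's action by its prior probability.
E[Guard North] = 1/4·(-8) + 1/2·4 + 1/4·7 = (-2) + 2 + 7/4 = 7/4

1.75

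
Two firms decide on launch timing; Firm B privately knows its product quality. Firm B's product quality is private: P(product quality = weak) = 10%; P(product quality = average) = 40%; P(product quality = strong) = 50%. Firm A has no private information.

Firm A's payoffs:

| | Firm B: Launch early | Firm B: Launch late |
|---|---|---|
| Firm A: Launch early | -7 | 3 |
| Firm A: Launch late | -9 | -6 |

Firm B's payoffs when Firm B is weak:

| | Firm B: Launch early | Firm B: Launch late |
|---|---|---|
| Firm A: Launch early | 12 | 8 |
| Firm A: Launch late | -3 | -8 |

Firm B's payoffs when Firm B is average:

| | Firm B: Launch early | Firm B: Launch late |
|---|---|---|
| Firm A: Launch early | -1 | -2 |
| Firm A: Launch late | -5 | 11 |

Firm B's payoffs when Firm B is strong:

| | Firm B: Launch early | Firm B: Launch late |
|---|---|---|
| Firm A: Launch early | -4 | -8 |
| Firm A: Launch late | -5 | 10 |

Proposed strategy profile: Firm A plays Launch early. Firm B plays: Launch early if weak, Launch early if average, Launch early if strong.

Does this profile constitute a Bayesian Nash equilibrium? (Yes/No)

Firm A plays Launch early: E[Launch early] = 0.1·(-7) + 0.4·(-7) + 0.5·(-7) = -7; E[Launch late] = -9. Best-responding. ✓
Firm B (product quality weak), facing Launch early: Launch early gives 12, Launch late gives 8. Proposed Launch early is best. ✓
Firm B (product quality average), facing Launch early: Launch early gives -1, Launch late gives -2. Proposed Launch early is best. ✓
Firm B (product quality strong), facing Launch early: Launch early gives -4, Launch late gives -8. Proposed Launch early is best. ✓

Yes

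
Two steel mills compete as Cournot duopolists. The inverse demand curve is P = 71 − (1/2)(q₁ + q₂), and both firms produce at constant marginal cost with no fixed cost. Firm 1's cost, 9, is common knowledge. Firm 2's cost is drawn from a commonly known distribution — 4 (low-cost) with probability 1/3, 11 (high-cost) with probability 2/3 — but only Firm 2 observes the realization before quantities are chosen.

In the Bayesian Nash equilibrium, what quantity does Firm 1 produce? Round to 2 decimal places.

41.11

Firm 2 with cost c maximizes (71 − (1/2)(q₁+q₂) − c)·q₂, giving q₂(c) = (71 − c − (1/2)q₁).
E[c₂] = 1/3·4 + 2/3·11 = 8.66667
Firm 1's FOC against E[q₂] yields q₁ = (71 − 2·9 + E[c₂])/(3/2) = (71 − 18 + 8.66667)/(3/2) = 41.1111.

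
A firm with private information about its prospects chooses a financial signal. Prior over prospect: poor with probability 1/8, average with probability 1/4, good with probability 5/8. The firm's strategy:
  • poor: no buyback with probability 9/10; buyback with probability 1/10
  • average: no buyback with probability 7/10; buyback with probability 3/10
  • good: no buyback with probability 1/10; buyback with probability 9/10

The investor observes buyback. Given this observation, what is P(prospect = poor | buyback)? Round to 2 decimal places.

P(buyback) = (1/8)·(1/10) + (1/4)·(3/10) + (5/8)·(9/10) = 13/20
P(poor | buyback) = ((1/8)·(1/10)) / (13/20) = (1/80) / (13/20) = 1/52

0.02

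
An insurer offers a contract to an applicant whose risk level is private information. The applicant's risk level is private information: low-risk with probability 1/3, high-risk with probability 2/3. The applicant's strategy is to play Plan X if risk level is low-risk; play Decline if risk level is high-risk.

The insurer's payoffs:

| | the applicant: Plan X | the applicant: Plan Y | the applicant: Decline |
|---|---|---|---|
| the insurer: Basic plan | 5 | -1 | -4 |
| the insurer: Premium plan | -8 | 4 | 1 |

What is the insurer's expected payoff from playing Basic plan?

Take the expectation over the applicant's risk level, weighting each type's action by its prior probability.
E[Basic plan] = 1/3·5 + 2/3·(-4) = 5/3 + (-8/3) = -1

-1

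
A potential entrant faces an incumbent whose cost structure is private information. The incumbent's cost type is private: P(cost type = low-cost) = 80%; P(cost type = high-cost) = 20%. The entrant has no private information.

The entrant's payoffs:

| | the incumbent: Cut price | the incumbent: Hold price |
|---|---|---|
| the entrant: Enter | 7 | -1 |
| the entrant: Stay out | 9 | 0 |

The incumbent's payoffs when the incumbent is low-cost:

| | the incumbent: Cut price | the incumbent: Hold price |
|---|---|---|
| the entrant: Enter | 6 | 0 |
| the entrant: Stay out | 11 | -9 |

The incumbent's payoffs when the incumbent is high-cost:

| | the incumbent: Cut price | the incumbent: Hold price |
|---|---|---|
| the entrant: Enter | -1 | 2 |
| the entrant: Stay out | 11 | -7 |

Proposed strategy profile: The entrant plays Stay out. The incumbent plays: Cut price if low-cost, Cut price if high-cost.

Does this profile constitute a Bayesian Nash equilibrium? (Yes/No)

Yes

A profile is a BNE iff every type of every player is best-responding given beliefs about the other side.
The entrant plays Stay out: E[Stay out] = 0.8·(9) + 0.2·(9) = 9; E[Enter] = 7. Best-responding. ✓
The incumbent (cost type low-cost), facing Stay out: Cut price gives 11, Hold price gives -9. Proposed Cut price is best. ✓
The incumbent (cost type high-cost), facing Stay out: Cut price gives 11, Hold price gives -7. Proposed Cut price is best. ✓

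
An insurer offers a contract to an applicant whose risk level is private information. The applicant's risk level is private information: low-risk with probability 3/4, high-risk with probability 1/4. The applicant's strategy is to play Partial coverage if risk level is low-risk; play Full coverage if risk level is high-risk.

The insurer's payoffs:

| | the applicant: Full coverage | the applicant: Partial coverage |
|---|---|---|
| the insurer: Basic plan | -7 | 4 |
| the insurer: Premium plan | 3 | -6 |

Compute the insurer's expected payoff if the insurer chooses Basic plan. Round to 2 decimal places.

1.25

E[Basic plan] = 3/4·4 + 1/4·(-7) = 3 + (-7/4) = 5/4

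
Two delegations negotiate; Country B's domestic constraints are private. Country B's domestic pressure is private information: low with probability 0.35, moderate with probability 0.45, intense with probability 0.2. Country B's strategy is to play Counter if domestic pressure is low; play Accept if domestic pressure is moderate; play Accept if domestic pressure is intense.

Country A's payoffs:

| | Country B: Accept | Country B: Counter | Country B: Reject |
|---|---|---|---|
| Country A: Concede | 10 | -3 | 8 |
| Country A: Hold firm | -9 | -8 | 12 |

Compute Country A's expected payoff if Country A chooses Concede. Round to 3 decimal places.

E[Concede] = 0.35·(-3) + 0.45·10 + 0.2·10 = (-1.05) + 4.5 + 2 = 5.45

5.450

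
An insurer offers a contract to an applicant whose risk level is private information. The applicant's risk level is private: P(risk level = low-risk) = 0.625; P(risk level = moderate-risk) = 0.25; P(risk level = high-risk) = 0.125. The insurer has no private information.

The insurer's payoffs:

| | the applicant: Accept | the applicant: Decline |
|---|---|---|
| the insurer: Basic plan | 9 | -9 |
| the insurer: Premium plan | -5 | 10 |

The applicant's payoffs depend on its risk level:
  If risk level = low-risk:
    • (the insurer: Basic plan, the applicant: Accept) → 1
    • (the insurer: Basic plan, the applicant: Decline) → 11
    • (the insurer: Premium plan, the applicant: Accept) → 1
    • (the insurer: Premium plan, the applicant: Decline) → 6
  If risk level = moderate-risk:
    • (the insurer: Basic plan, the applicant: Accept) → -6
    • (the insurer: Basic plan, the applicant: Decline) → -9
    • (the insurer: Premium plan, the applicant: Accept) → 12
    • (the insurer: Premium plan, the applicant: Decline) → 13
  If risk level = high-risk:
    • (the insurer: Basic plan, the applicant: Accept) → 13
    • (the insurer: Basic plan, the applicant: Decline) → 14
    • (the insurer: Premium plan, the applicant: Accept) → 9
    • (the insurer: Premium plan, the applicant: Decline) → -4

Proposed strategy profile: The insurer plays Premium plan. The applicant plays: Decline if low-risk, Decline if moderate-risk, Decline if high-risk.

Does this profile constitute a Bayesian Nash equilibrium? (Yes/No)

No

The insurer plays Premium plan: E[Premium plan] = 0.625·(10) + 0.25·(10) + 0.125·(10) = 10; E[Basic plan] = -9. Best-responding. ✓
The applicant (risk level low-risk), facing Premium plan: Accept gives 1, Decline gives 6. Proposed Decline is best. ✓
The applicant (risk level moderate-risk), facing Premium plan: Accept gives 12, Decline gives 13. Proposed Decline is best. ✓
The applicant (risk level high-risk), facing Premium plan: Accept gives 9, Decline gives -4. Proposed Decline is not best — profitable deviation exists. ✗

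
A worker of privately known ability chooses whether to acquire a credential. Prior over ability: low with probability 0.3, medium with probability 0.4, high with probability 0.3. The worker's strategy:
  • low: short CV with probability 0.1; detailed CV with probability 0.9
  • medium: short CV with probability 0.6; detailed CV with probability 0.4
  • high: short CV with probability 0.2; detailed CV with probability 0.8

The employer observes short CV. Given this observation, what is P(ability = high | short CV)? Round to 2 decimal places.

P(short CV) = 0.3·0.1 + 0.4·0.6 + 0.3·0.2 = 0.33
P(high | short CV) = (0.3·0.2) / 0.33 = 0.06 / 0.33 = 0.181818

0.18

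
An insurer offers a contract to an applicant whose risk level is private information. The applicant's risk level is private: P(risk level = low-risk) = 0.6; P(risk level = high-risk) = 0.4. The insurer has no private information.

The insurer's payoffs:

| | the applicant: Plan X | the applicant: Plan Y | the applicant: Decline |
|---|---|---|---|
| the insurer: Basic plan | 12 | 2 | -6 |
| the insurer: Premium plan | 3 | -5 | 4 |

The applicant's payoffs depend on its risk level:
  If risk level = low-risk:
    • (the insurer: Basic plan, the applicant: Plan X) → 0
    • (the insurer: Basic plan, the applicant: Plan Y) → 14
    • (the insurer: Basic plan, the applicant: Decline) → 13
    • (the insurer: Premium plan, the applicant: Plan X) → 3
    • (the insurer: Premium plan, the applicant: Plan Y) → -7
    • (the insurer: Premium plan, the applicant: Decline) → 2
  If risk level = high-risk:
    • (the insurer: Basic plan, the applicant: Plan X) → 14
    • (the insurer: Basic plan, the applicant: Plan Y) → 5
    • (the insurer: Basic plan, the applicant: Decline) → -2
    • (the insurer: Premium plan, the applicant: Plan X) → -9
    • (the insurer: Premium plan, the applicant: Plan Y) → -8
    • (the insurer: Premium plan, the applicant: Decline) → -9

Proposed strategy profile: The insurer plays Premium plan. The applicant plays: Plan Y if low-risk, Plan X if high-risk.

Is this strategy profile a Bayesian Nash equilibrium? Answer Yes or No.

The insurer plays Premium plan: E[Premium plan] = 0.6·(-5) + 0.4·(3) = -1.8; E[Basic plan] = 6. Not best-responding. ✗
The applicant (risk level low-risk), facing Premium plan: Plan X gives 3, Plan Y gives -7, Decline gives 2. Proposed Plan Y is not best — profitable deviation exists. ✗
The applicant (risk level high-risk), facing Premium plan: Plan X gives -9, Plan Y gives -8, Decline gives -9. Proposed Plan X is not best — profitable deviation exists. ✗

No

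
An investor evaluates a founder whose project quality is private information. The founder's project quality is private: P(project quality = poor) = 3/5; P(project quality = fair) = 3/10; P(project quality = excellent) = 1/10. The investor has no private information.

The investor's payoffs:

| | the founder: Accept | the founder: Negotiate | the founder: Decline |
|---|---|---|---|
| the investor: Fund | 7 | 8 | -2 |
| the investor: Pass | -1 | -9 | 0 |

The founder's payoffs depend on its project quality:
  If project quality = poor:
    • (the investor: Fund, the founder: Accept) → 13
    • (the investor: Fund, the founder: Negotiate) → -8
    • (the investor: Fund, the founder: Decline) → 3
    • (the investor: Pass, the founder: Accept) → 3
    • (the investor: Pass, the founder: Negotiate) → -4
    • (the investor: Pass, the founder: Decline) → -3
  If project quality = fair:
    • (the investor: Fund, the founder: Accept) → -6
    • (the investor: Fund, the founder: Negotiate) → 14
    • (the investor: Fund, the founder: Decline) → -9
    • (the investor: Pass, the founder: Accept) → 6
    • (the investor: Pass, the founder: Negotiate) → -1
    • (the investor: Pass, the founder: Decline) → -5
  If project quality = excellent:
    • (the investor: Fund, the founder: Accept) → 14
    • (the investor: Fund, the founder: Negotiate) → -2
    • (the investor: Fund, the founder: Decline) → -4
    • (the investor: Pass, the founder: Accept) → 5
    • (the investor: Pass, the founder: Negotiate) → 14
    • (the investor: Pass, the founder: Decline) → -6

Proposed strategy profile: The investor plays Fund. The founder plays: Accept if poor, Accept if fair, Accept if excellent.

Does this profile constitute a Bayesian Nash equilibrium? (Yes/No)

No

A profile is a BNE iff every type of every player is best-responding given beliefs about the other side.
The investor plays Fund: E[Fund] = 3/5·(7) + 3/10·(7) + 1/10·(7) = 7; E[Pass] = -1. Best-responding. ✓
The founder (project quality poor), facing Fund: Accept gives 13, Negotiate gives -8, Decline gives 3. Proposed Accept is best. ✓
The founder (project quality fair), facing Fund: Accept gives -6, Negotiate gives 14, Decline gives -9. Proposed Accept is not best — profitable deviation exists. ✗
The founder (project quality excellent), facing Fund: Accept gives 14, Negotiate gives -2, Decline gives -4. Proposed Accept is best. ✓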